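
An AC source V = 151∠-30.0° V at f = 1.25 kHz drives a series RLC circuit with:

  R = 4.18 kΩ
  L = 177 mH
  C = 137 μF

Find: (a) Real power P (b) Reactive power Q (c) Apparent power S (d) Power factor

Step 1 — Angular frequency: ω = 2π·f = 2π·1250 = 7854 rad/s.
Step 2 — Component impedances:
  R: Z = R = 4180 Ω
  L: Z = jωL = j·7854·0.177 = 0 + j1390 Ω
  C: Z = 1/(jωC) = -j/(ω·C) = 0 - j0.9294 Ω
Step 3 — Series combination: Z_total = R + L + C = 4180 + j1389 Ω = 4405∠18.4° Ω.
Step 4 — Source phasor: V = 151∠-30.0° V = 130.8 - j75.5 V.
Step 5 — Current: I = V / Z = 0.02277 - j0.02563 A = 0.03428∠-48.4° A.
Step 6 — Complex power: S = V·I* = 4.912 + j1.633 VA.
Step 7 — Real power: P = Re(S) = 4.912 W.
Step 8 — Reactive power: Q = Im(S) = 1.633 VAR.
Step 9 — Apparent power: |S| = 5.176 VA.
Step 10 — Power factor: PF = P/|S| = 0.949 (lagging).

(a) P = 4.912 W  (b) Q = 1.633 VAR  (c) S = 5.176 VA  (d) PF = 0.949 (lagging)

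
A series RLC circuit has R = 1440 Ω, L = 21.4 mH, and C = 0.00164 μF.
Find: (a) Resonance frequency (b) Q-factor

Step 1 — Resonance condition Im(Z)=0 gives ω₀ = 1/√(LC).
Step 2 — ω₀ = 1/√(0.0214·1.64e-09) = 1.688e+05 rad/s.
Step 3 — f₀ = ω₀/(2π) = 2.687e+04 Hz.
Step 4 — Series Q: Q = ω₀L/R = 1.688e+05·0.0214/1440 = 2.509.

(a) f₀ = 2.687e+04 Hz  (b) Q = 2.509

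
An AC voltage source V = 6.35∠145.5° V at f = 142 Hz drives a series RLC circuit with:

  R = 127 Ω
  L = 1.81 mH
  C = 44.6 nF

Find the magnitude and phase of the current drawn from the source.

Step 1 — Angular frequency: ω = 2π·f = 2π·142 = 892.2 rad/s.
Step 2 — Component impedances:
  R: Z = R = 127 Ω
  L: Z = jωL = j·892.2·0.00181 = 0 + j1.615 Ω
  C: Z = 1/(jωC) = -j/(ω·C) = 0 - j2.513e+04 Ω
Step 3 — Series combination: Z_total = R + L + C = 127 - j2.513e+04 Ω = 2.513e+04∠-89.7° Ω.
Step 4 — Source phasor: V = 6.35∠145.5° V = -5.233 + j3.597 V.
Step 5 — Ohm's law: I = V / Z_total = (-5.233 + j3.597) / (127 - j2.513e+04) = -0.0001442 - j0.0002075 A.
Step 6 — Convert to polar: |I| = 0.0002527 A, ∠I = -124.8°.

I = 0.0002527∠-124.8° A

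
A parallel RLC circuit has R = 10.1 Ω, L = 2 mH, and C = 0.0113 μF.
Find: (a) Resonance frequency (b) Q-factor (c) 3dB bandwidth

Step 1 — Resonance: ω₀ = 1/√(LC) = 1/√(0.002·1.13e-08) = 2.104e+05 rad/s.
Step 2 — f₀ = ω₀/(2π) = 3.348e+04 Hz.
Step 3 — Parallel Q: Q = R/(ω₀L) = 10.1/(2.104e+05·0.002) = 0.02401.
Step 4 — Bandwidth: Δω = ω₀/Q = 8.762e+06 rad/s; BW = Δω/(2π) = 1.395e+06 Hz.

(a) f₀ = 3.348e+04 Hz  (b) Q = 0.02401  (c) BW = 1.395e+06 Hz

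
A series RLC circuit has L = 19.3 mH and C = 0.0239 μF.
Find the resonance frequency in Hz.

Step 1 — Resonance condition Im(Z)=0 gives ω₀ = 1/√(LC).
Step 2 — ω₀ = 1/√(0.0193·2.39e-08) = 4.656e+04 rad/s.
Step 3 — f₀ = ω₀/(2π) = 7410 Hz.

f₀ = 7410 Hz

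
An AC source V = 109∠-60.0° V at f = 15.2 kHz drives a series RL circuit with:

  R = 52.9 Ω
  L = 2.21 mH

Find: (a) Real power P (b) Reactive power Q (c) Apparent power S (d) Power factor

Step 1 — Angular frequency: ω = 2π·f = 2π·1.52e+04 = 9.55e+04 rad/s.
Step 2 — Component impedances:
  R: Z = R = 52.9 Ω
  L: Z = jωL = j·9.55e+04·0.00221 = 0 + j211.1 Ω
Step 3 — Series combination: Z_total = R + L = 52.9 + j211.1 Ω = 217.6∠75.9° Ω.
Step 4 — Source phasor: V = 109∠-60.0° V = 54.5 - j94.4 V.
Step 5 — Current: I = V / Z = -0.3599 - j0.3484 A = 0.5009∠-135.9° A.
Step 6 — Complex power: S = V·I* = 13.27 + j52.96 VA.
Step 7 — Real power: P = Re(S) = 13.27 W.
Step 8 — Reactive power: Q = Im(S) = 52.96 VAR.
Step 9 — Apparent power: |S| = 54.6 VA.
Step 10 — Power factor: PF = P/|S| = 0.2431 (lagging).

(a) P = 13.27 W  (b) Q = 52.96 VAR  (c) S = 54.6 VA  (d) PF = 0.2431 (lagging)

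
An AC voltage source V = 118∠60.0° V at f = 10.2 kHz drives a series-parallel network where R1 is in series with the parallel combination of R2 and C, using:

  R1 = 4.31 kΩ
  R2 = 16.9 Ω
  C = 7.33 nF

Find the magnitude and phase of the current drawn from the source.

Step 1 — Angular frequency: ω = 2π·f = 2π·1.02e+04 = 6.409e+04 rad/s.
Step 2 — Component impedances:
  R1: Z = R = 4310 Ω
  R2: Z = R = 16.9 Ω
  C: Z = 1/(jωC) = -j/(ω·C) = 0 - j2129 Ω
Step 3 — Parallel branch: R2 || C = 1/(1/R2 + 1/C) = 16.9 - j0.1342 Ω.
Step 4 — Series with R1: Z_total = R1 + (R2 || C) = 4327 - j0.1342 Ω = 4327∠-0.0° Ω.
Step 5 — Source phasor: V = 118∠60.0° V = 59 + j102.2 V.
Step 6 — Ohm's law: I = V / Z_total = (59 + j102.2) / (4327 - j0.1342) = 0.01363 + j0.02362 A.
Step 7 — Convert to polar: |I| = 0.02727 A, ∠I = 60.0°.

I = 0.02727∠60.0° A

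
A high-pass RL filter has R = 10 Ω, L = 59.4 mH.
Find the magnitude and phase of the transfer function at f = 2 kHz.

Step 1 — Angular frequency: ω = 2π·2000 = 1.257e+04 rad/s.
Step 2 — Transfer function: H(jω) = jωL/(R + jωL).
Step 3 — Numerator jωL = j·746.4; denominator R + jωL = 10 + j746.4.
Step 4 — H = 0.9998 + j0.01339.
Step 5 — Magnitude: |H| = 0.9999 (-0.0 dB); phase: φ = 0.8°.

|H| = 0.9999 (-0.0 dB), φ = 0.8°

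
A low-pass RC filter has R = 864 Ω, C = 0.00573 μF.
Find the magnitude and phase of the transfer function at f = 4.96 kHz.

Step 1 — Angular frequency: ω = 2π·4960 = 3.116e+04 rad/s.
Step 2 — Transfer function: H(jω) = 1/(1 + jωRC).
Step 3 — Denominator: 1 + jωRC = 1 + j·3.116e+04·864·5.73e-09 = 1 + j0.1543.
Step 4 — H = 0.9767 - j0.1507.
Step 5 — Magnitude: |H| = 0.9883 (-0.1 dB); phase: φ = -8.8°.

|H| = 0.9883 (-0.1 dB), φ = -8.8°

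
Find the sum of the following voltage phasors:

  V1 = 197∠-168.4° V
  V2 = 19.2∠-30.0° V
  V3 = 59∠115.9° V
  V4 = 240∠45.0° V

Step 1 — Convert each phasor to rectangular form:
  V1 = 197·(cos(-168.4°) + j·sin(-168.4°)) = -193 - j39.61 V
  V2 = 19.2·(cos(-30.0°) + j·sin(-30.0°)) = 16.63 - j9.6 V
  V3 = 59·(cos(115.9°) + j·sin(115.9°)) = -25.77 + j53.07 V
  V4 = 240·(cos(45.0°) + j·sin(45.0°)) = 169.7 + j169.7 V
Step 2 — Sum components: V_total = -32.41 + j173.6 V.
Step 3 — Convert to polar: |V_total| = 176.6 V, ∠V_total = 100.6°.

V_total = 176.6∠100.6° V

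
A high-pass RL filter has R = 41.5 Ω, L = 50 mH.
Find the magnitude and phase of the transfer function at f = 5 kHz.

Step 1 — Angular frequency: ω = 2π·5000 = 3.142e+04 rad/s.
Step 2 — Transfer function: H(jω) = jωL/(R + jωL).
Step 3 — Numerator jωL = j·1571; denominator R + jωL = 41.5 + j1571.
Step 4 — H = 0.9993 + j0.0264.
Step 5 — Magnitude: |H| = 0.9997 (-0.0 dB); phase: φ = 1.5°.

|H| = 0.9997 (-0.0 dB), φ = 1.5°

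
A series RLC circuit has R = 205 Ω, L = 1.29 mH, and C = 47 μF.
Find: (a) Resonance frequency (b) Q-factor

Step 1 — Resonance condition Im(Z)=0 gives ω₀ = 1/√(LC).
Step 2 — ω₀ = 1/√(0.00129·4.7e-05) = 4061 rad/s.
Step 3 — f₀ = ω₀/(2π) = 646.4 Hz.
Step 4 — Series Q: Q = ω₀L/R = 4061·0.00129/205 = 0.02556.

(a) f₀ = 646.4 Hz  (b) Q = 0.02556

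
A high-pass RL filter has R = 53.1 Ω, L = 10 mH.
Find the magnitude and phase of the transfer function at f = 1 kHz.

Step 1 — Angular frequency: ω = 2π·1000 = 6283 rad/s.
Step 2 — Transfer function: H(jω) = jωL/(R + jωL).
Step 3 — Numerator jωL = j·62.83; denominator R + jωL = 53.1 + j62.83.
Step 4 — H = 0.5834 + j0.493.
Step 5 — Magnitude: |H| = 0.7638 (-2.3 dB); phase: φ = 40.2°.

|H| = 0.7638 (-2.3 dB), φ = 40.2°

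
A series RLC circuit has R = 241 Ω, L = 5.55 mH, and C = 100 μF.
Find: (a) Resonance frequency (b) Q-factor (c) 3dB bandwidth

Step 1 — Resonance: ω₀ = 1/√(LC) = 1/√(0.00555·0.0001) = 1342 rad/s.
Step 2 — f₀ = ω₀/(2π) = 213.6 Hz.
Step 3 — Series Q: Q = ω₀L/R = 1342·0.00555/241 = 0.03091.
Step 4 — Bandwidth: Δω = ω₀/Q = 4.342e+04 rad/s; BW = Δω/(2π) = 6911 Hz.

(a) f₀ = 213.6 Hz  (b) Q = 0.03091  (c) BW = 6911 Hz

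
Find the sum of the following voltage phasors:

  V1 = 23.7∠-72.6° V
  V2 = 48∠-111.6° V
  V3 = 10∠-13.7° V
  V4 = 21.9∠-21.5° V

Step 1 — Convert each phasor to rectangular form:
  V1 = 23.7·(cos(-72.6°) + j·sin(-72.6°)) = 7.087 - j22.62 V
  V2 = 48·(cos(-111.6°) + j·sin(-111.6°)) = -17.67 - j44.63 V
  V3 = 10·(cos(-13.7°) + j·sin(-13.7°)) = 9.715 - j2.368 V
  V4 = 21.9·(cos(-21.5°) + j·sin(-21.5°)) = 20.38 - j8.026 V
Step 2 — Sum components: V_total = 19.51 - j77.64 V.
Step 3 — Convert to polar: |V_total| = 80.05 V, ∠V_total = -75.9°.

V_total = 80.05∠-75.9° V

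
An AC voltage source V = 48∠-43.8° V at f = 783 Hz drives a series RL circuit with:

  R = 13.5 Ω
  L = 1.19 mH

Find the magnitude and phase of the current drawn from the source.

Step 1 — Angular frequency: ω = 2π·f = 2π·783 = 4920 rad/s.
Step 2 — Component impedances:
  R: Z = R = 13.5 Ω
  L: Z = jωL = j·4920·0.00119 = 0 + j5.854 Ω
Step 3 — Series combination: Z_total = R + L = 13.5 + j5.854 Ω = 14.71∠23.4° Ω.
Step 4 — Source phasor: V = 48∠-43.8° V = 34.64 - j33.22 V.
Step 5 — Ohm's law: I = V / Z_total = (34.64 - j33.22) / (13.5 + j5.854) = 1.262 - j3.008 A.
Step 6 — Convert to polar: |I| = 3.262 A, ∠I = -67.2°.

I = 3.262∠-67.2° A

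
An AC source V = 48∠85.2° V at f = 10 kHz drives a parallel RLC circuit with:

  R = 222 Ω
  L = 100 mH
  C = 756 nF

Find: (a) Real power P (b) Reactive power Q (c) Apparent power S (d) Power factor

Step 1 — Angular frequency: ω = 2π·f = 2π·1e+04 = 6.283e+04 rad/s.
Step 2 — Component impedances:
  R: Z = R = 222 Ω
  L: Z = jωL = j·6.283e+04·0.1 = 0 + j6283 Ω
  C: Z = 1/(jωC) = -j/(ω·C) = 0 - j21.05 Ω
Step 3 — Parallel combination: 1/Z_total = 1/R + 1/L + 1/C; Z_total = 1.992 - j20.93 Ω = 21.03∠-84.6° Ω.
Step 4 — Source phasor: V = 48∠85.2° V = 4.017 + j47.83 V.
Step 5 — Current: I = V / Z = -2.246 + j0.4056 A = 2.283∠169.8° A.
Step 6 — Complex power: S = V·I* = 10.38 - j109.1 VA.
Step 7 — Real power: P = Re(S) = 10.38 W.
Step 8 — Reactive power: Q = Im(S) = -109.1 VAR.
Step 9 — Apparent power: |S| = 109.6 VA.
Step 10 — Power factor: PF = P/|S| = 0.09472 (leading).

(a) P = 10.38 W  (b) Q = -109.1 VAR  (c) S = 109.6 VA  (d) PF = 0.09472 (leading)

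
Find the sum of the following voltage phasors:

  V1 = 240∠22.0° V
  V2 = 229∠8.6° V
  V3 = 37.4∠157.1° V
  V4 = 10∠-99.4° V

Step 1 — Convert each phasor to rectangular form:
  V1 = 240·(cos(22.0°) + j·sin(22.0°)) = 222.5 + j89.91 V
  V2 = 229·(cos(8.6°) + j·sin(8.6°)) = 226.4 + j34.24 V
  V3 = 37.4·(cos(157.1°) + j·sin(157.1°)) = -34.45 + j14.55 V
  V4 = 10·(cos(-99.4°) + j·sin(-99.4°)) = -1.633 - j9.866 V
Step 2 — Sum components: V_total = 412.9 + j128.8 V.
Step 3 — Convert to polar: |V_total| = 432.5 V, ∠V_total = 17.3°.

V_total = 432.5∠17.3° V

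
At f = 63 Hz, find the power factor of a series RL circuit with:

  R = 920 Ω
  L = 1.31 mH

Step 1 — Angular frequency: ω = 2π·f = 2π·63 = 395.8 rad/s.
Step 2 — Component impedances:
  R: Z = R = 920 Ω
  L: Z = jωL = j·395.8·0.00131 = 0 + j0.5186 Ω
Step 3 — Series combination: Z_total = R + L = 920 + j0.5186 Ω = 920∠0.0° Ω.
Step 4 — Power factor: PF = cos(φ) = Re(Z)/|Z| = 920/920 = 1.
Step 5 — Type: Im(Z) = 0.5186 ⇒ lagging (phase φ = 0.0°).

PF = 1 (lagging, φ = 0.0°)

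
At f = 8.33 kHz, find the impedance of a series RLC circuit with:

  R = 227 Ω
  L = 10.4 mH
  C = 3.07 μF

Step 1 — Angular frequency: ω = 2π·f = 2π·8330 = 5.234e+04 rad/s.
Step 2 — Component impedances:
  R: Z = R = 227 Ω
  L: Z = jωL = j·5.234e+04·0.0104 = 0 + j544.3 Ω
  C: Z = 1/(jωC) = -j/(ω·C) = 0 - j6.224 Ω
Step 3 — Series combination: Z_total = R + L + C = 227 + j538.1 Ω = 584∠67.1° Ω.

Z = 227 + j538.1 Ω = 584∠67.1° Ω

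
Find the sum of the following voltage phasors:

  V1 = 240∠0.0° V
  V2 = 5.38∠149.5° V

Step 1 — Convert each phasor to rectangular form:
  V1 = 240·(cos(0.0°) + j·sin(0.0°)) = 240 V
  V2 = 5.38·(cos(149.5°) + j·sin(149.5°)) = -4.636 + j2.731 V
Step 2 — Sum components: V_total = 235.4 + j2.731 V.
Step 3 — Convert to polar: |V_total| = 235.4 V, ∠V_total = 0.7°.

V_total = 235.4∠0.7° V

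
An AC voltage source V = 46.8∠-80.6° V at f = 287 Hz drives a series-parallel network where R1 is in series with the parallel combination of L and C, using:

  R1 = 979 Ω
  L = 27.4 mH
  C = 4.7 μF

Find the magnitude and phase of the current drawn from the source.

Step 1 — Angular frequency: ω = 2π·f = 2π·287 = 1803 rad/s.
Step 2 — Component impedances:
  R1: Z = R = 979 Ω
  L: Z = jωL = j·1803·0.0274 = 0 + j49.41 Ω
  C: Z = 1/(jωC) = -j/(ω·C) = 0 - j118 Ω
Step 3 — Parallel branch: L || C = 1/(1/L + 1/C) = 0 + j85.01 Ω.
Step 4 — Series with R1: Z_total = R1 + (L || C) = 979 + j85.01 Ω = 982.7∠5.0° Ω.
Step 5 — Source phasor: V = 46.8∠-80.6° V = 7.644 - j46.17 V.
Step 6 — Ohm's law: I = V / Z_total = (7.644 - j46.17) / (979 + j85.01) = 0.003685 - j0.04748 A.
Step 7 — Convert to polar: |I| = 0.04762 A, ∠I = -85.6°.

I = 0.04762∠-85.6° A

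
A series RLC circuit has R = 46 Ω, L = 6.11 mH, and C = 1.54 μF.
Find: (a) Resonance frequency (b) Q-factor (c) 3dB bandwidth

Step 1 — Resonance condition Im(Z)=0 gives ω₀ = 1/√(LC).
Step 2 — ω₀ = 1/√(0.00611·1.54e-06) = 1.031e+04 rad/s.
Step 3 — f₀ = ω₀/(2π) = 1641 Hz.
Step 4 — Series Q: Q = ω₀L/R = 1.031e+04·0.00611/46 = 1.369.
Step 5 — 3dB bandwidth: Δω = ω₀/Q = 7529 rad/s; BW = Δω/(2π) = 1198 Hz.

(a) f₀ = 1641 Hz  (b) Q = 1.369  (c) BW = 1198 Hz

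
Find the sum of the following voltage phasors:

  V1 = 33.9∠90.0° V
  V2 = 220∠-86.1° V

Step 1 — Convert each phasor to rectangular form:
  V1 = 33.9·(cos(90.0°) + j·sin(90.0°)) = 0 + j33.9 V
  V2 = 220·(cos(-86.1°) + j·sin(-86.1°)) = 14.96 - j219.5 V
Step 2 — Sum components: V_total = 14.96 - j185.6 V.
Step 3 — Convert to polar: |V_total| = 186.2 V, ∠V_total = -85.4°.

V_total = 186.2∠-85.4° V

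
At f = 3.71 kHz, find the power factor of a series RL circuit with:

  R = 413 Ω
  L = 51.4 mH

Step 1 — Angular frequency: ω = 2π·f = 2π·3710 = 2.331e+04 rad/s.
Step 2 — Component impedances:
  R: Z = R = 413 Ω
  L: Z = jωL = j·2.331e+04·0.0514 = 0 + j1198 Ω
Step 3 — Series combination: Z_total = R + L = 413 + j1198 Ω = 1267∠71.0° Ω.
Step 4 — Power factor: PF = cos(φ) = Re(Z)/|Z| = 413/1267.3 = 0.3259.
Step 5 — Type: Im(Z) = 1198 ⇒ lagging (phase φ = 71.0°).

PF = 0.3259 (lagging, φ = 71.0°)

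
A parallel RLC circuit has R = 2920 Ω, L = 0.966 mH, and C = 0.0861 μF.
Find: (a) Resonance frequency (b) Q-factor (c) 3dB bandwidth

Step 1 — Resonance: ω₀ = 1/√(LC) = 1/√(0.000966·8.61e-08) = 1.097e+05 rad/s.
Step 2 — f₀ = ω₀/(2π) = 1.745e+04 Hz.
Step 3 — Parallel Q: Q = R/(ω₀L) = 2920/(1.097e+05·0.000966) = 27.57.
Step 4 — Bandwidth: Δω = ω₀/Q = 3978 rad/s; BW = Δω/(2π) = 633 Hz.

(a) f₀ = 1.745e+04 Hz  (b) Q = 27.57  (c) BW = 633 Hz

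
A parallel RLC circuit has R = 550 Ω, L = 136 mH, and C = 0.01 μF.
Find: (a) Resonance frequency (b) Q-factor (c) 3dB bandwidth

Step 1 — Resonance: ω₀ = 1/√(LC) = 1/√(0.136·1e-08) = 2.712e+04 rad/s.
Step 2 — f₀ = ω₀/(2π) = 4316 Hz.
Step 3 — Parallel Q: Q = R/(ω₀L) = 550/(2.712e+04·0.136) = 0.1491.
Step 4 — Bandwidth: Δω = ω₀/Q = 1.818e+05 rad/s; BW = Δω/(2π) = 2.894e+04 Hz.

(a) f₀ = 4316 Hz  (b) Q = 0.1491  (c) BW = 2.894e+04 Hz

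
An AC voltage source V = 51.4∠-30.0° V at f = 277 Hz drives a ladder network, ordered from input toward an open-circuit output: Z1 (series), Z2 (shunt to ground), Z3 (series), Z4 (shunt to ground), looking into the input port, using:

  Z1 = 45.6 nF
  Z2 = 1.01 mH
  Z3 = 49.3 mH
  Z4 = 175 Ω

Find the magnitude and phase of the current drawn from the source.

Step 1 — Angular frequency: ω = 2π·f = 2π·277 = 1740 rad/s.
Step 2 — Component impedances:
  Z1: Z = 1/(jωC) = -j/(ω·C) = 0 - j1.26e+04 Ω
  Z2: Z = jωL = j·1740·0.00101 = 0 + j1.758 Ω
  Z3: Z = jωL = j·1740·0.0493 = 0 + j85.8 Ω
  Z4: Z = R = 175 Ω
Step 3 — Ladder network (open output): work backward from the far end, alternating series and parallel combinations. Z_in = 0.01412 - j1.26e+04 Ω = 1.26e+04∠-90.0° Ω.
Step 4 — Source phasor: V = 51.4∠-30.0° V = 44.51 - j25.7 V.
Step 5 — Ohm's law: I = V / Z_total = (44.51 - j25.7) / (0.01412 - j1.26e+04) = 0.00204 + j0.003533 A.
Step 6 — Convert to polar: |I| = 0.00408 A, ∠I = 60.0°.

I = 0.00408∠60.0° A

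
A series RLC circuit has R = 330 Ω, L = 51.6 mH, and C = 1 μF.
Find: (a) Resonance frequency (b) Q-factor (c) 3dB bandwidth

Step 1 — Resonance: ω₀ = 1/√(LC) = 1/√(0.0516·1e-06) = 4402 rad/s.
Step 2 — f₀ = ω₀/(2π) = 700.6 Hz.
Step 3 — Series Q: Q = ω₀L/R = 4402·0.0516/330 = 0.6884.
Step 4 — Bandwidth: Δω = ω₀/Q = 6395 rad/s; BW = Δω/(2π) = 1018 Hz.

(a) f₀ = 700.6 Hz  (b) Q = 0.6884  (c) BW = 1018 Hz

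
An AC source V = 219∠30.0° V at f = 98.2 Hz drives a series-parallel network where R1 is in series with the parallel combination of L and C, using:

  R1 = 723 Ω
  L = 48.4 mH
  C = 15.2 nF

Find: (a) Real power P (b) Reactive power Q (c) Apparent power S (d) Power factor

Step 1 — Angular frequency: ω = 2π·f = 2π·98.2 = 617 rad/s.
Step 2 — Component impedances:
  R1: Z = R = 723 Ω
  L: Z = jωL = j·617·0.0484 = 0 + j29.86 Ω
  C: Z = 1/(jωC) = -j/(ω·C) = 0 - j1.066e+05 Ω
Step 3 — Parallel branch: L || C = 1/(1/L + 1/C) = 0 + j29.87 Ω.
Step 4 — Series with R1: Z_total = R1 + (L || C) = 723 + j29.87 Ω = 723.6∠2.4° Ω.
Step 5 — Source phasor: V = 219∠30.0° V = 189.7 + j109.5 V.
Step 6 — Current: I = V / Z = 0.2681 + j0.1404 A = 0.3026∠27.6° A.
Step 7 — Complex power: S = V·I* = 66.22 + j2.736 VA.
Step 8 — Real power: P = Re(S) = 66.22 W.
Step 9 — Reactive power: Q = Im(S) = 2.736 VAR.
Step 10 — Apparent power: |S| = 66.28 VA.
Step 11 — Power factor: PF = P/|S| = 0.9991 (lagging).

(a) P = 66.22 W  (b) Q = 2.736 VAR  (c) S = 66.28 VA  (d) PF = 0.9991 (lagging)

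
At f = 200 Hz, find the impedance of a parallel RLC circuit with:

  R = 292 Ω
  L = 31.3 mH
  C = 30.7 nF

Step 1 — Angular frequency: ω = 2π·f = 2π·200 = 1257 rad/s.
Step 2 — Component impedances:
  R: Z = R = 292 Ω
  L: Z = jωL = j·1257·0.0313 = 0 + j39.33 Ω
  C: Z = 1/(jωC) = -j/(ω·C) = 0 - j2.592e+04 Ω
Step 3 — Parallel combination: 1/Z_total = 1/R + 1/L + 1/C; Z_total = 5.219 + j38.69 Ω = 39.04∠82.3° Ω.

Z = 5.219 + j38.69 Ω = 39.04∠82.3° Ω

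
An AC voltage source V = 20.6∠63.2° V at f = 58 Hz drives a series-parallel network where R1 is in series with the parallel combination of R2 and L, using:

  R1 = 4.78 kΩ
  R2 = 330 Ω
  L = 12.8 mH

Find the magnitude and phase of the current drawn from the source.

Step 1 — Angular frequency: ω = 2π·f = 2π·58 = 364.4 rad/s.
Step 2 — Component impedances:
  R1: Z = R = 4780 Ω
  R2: Z = R = 330 Ω
  L: Z = jωL = j·364.4·0.0128 = 0 + j4.665 Ω
Step 3 — Parallel branch: R2 || L = 1/(1/R2 + 1/L) = 0.06592 + j4.664 Ω.
Step 4 — Series with R1: Z_total = R1 + (R2 || L) = 4780 + j4.664 Ω = 4780∠0.1° Ω.
Step 5 — Source phasor: V = 20.6∠63.2° V = 9.288 + j18.39 V.
Step 6 — Ohm's law: I = V / Z_total = (9.288 + j18.39) / (4780 + j4.664) = 0.001947 + j0.003845 A.
Step 7 — Convert to polar: |I| = 0.00431 A, ∠I = 63.1°.

I = 0.00431∠63.1° A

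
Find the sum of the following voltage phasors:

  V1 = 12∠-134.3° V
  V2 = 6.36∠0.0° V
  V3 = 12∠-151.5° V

Step 1 — Convert each phasor to rectangular form:
  V1 = 12·(cos(-134.3°) + j·sin(-134.3°)) = -8.381 - j8.588 V
  V2 = 6.36·(cos(0.0°) + j·sin(0.0°)) = 6.36 V
  V3 = 12·(cos(-151.5°) + j·sin(-151.5°)) = -10.55 - j5.726 V
Step 2 — Sum components: V_total = -12.57 - j14.31 V.
Step 3 — Convert to polar: |V_total| = 19.05 V, ∠V_total = -131.3°.

V_total = 19.05∠-131.3° V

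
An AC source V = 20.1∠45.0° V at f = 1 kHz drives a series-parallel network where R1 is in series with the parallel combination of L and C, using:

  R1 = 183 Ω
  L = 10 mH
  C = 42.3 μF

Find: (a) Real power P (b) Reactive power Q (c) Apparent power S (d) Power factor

Step 1 — Angular frequency: ω = 2π·f = 2π·1000 = 6283 rad/s.
Step 2 — Component impedances:
  R1: Z = R = 183 Ω
  L: Z = jωL = j·6283·0.01 = 0 + j62.83 Ω
  C: Z = 1/(jωC) = -j/(ω·C) = 0 - j3.763 Ω
Step 3 — Parallel branch: L || C = 1/(1/L + 1/C) = 0 - j4.002 Ω.
Step 4 — Series with R1: Z_total = R1 + (L || C) = 183 - j4.002 Ω = 183∠-1.3° Ω.
Step 5 — Source phasor: V = 20.1∠45.0° V = 14.21 + j14.21 V.
Step 6 — Current: I = V / Z = 0.07593 + j0.07933 A = 0.1098∠46.3° A.
Step 7 — Complex power: S = V·I* = 2.207 - j0.04826 VA.
Step 8 — Real power: P = Re(S) = 2.207 W.
Step 9 — Reactive power: Q = Im(S) = -0.04826 VAR.
Step 10 — Apparent power: |S| = 2.207 VA.
Step 11 — Power factor: PF = P/|S| = 0.9998 (leading).

(a) P = 2.207 W  (b) Q = -0.04826 VAR  (c) S = 2.207 VA  (d) PF = 0.9998 (leading)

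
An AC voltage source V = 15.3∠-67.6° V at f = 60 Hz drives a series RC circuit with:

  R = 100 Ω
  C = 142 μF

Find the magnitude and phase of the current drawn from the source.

Step 1 — Angular frequency: ω = 2π·f = 2π·60 = 377 rad/s.
Step 2 — Component impedances:
  R: Z = R = 100 Ω
  C: Z = 1/(jωC) = -j/(ω·C) = 0 - j18.68 Ω
Step 3 — Series combination: Z_total = R + C = 100 - j18.68 Ω = 101.7∠-10.6° Ω.
Step 4 — Source phasor: V = 15.3∠-67.6° V = 5.83 - j14.15 V.
Step 5 — Ohm's law: I = V / Z_total = (5.83 - j14.15) / (100 - j18.68) = 0.08187 - j0.1262 A.
Step 6 — Convert to polar: |I| = 0.1504 A, ∠I = -57.0°.

I = 0.1504∠-57.0° A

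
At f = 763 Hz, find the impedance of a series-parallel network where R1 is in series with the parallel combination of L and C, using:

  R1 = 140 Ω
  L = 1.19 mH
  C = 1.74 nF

Step 1 — Angular frequency: ω = 2π·f = 2π·763 = 4794 rad/s.
Step 2 — Component impedances:
  R1: Z = R = 140 Ω
  L: Z = jωL = j·4794·0.00119 = 0 + j5.705 Ω
  C: Z = 1/(jωC) = -j/(ω·C) = 0 - j1.199e+05 Ω
Step 3 — Parallel branch: L || C = 1/(1/L + 1/C) = 0 + j5.705 Ω.
Step 4 — Series with R1: Z_total = R1 + (L || C) = 140 + j5.705 Ω = 140.1∠2.3° Ω.

Z = 140 + j5.705 Ω = 140.1∠2.3° Ω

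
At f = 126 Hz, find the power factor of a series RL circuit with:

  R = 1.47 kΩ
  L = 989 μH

Step 1 — Angular frequency: ω = 2π·f = 2π·126 = 791.7 rad/s.
Step 2 — Component impedances:
  R: Z = R = 1470 Ω
  L: Z = jωL = j·791.7·0.000989 = 0 + j0.783 Ω
Step 3 — Series combination: Z_total = R + L = 1470 + j0.783 Ω = 1470∠0.0° Ω.
Step 4 — Power factor: PF = cos(φ) = Re(Z)/|Z| = 1470/1470 = 1.
Step 5 — Type: Im(Z) = 0.783 ⇒ lagging (phase φ = 0.0°).

PF = 1 (lagging, φ = 0.0°)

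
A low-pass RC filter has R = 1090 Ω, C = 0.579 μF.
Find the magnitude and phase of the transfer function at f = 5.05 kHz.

Step 1 — Angular frequency: ω = 2π·5050 = 3.173e+04 rad/s.
Step 2 — Transfer function: H(jω) = 1/(1 + jωRC).
Step 3 — Denominator: 1 + jωRC = 1 + j·3.173e+04·1090·5.79e-07 = 1 + j20.03.
Step 4 — H = 0.002488 - j0.04981.
Step 5 — Magnitude: |H| = 0.04987 (-26.0 dB); phase: φ = -87.1°.

|H| = 0.04987 (-26.0 dB), φ = -87.1°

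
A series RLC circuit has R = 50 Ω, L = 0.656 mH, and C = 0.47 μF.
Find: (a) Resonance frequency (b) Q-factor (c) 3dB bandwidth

Step 1 — Resonance condition Im(Z)=0 gives ω₀ = 1/√(LC).
Step 2 — ω₀ = 1/√(0.000656·4.7e-07) = 5.695e+04 rad/s.
Step 3 — f₀ = ω₀/(2π) = 9064 Hz.
Step 4 — Series Q: Q = ω₀L/R = 5.695e+04·0.000656/50 = 0.7472.
Step 5 — 3dB bandwidth: Δω = ω₀/Q = 7.622e+04 rad/s; BW = Δω/(2π) = 1.213e+04 Hz.

(a) f₀ = 9064 Hz  (b) Q = 0.7472  (c) BW = 1.213e+04 Hz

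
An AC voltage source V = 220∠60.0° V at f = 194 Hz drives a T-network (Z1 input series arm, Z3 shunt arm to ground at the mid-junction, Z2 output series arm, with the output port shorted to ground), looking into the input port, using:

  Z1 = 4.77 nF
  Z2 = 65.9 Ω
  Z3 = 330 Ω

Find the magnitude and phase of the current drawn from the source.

Step 1 — Angular frequency: ω = 2π·f = 2π·194 = 1219 rad/s.
Step 2 — Component impedances:
  Z1: Z = 1/(jωC) = -j/(ω·C) = 0 - j1.72e+05 Ω
  Z2: Z = R = 65.9 Ω
  Z3: Z = R = 330 Ω
Step 3 — With the output port shorted to ground, the output series arm Z2 runs from the junction to ground; the shunt arm Z3 also runs from the junction to ground. They appear in parallel: Z3 || Z2 = 54.93 Ω.
Step 4 — Series with input arm Z1: Z_in = Z1 + (Z3 || Z2) = 54.93 - j1.72e+05 Ω = 1.72e+05∠-90.0° Ω.
Step 5 — Source phasor: V = 220∠60.0° V = 110 + j190.5 V.
Step 6 — Ohm's law: I = V / Z_total = (110 + j190.5) / (54.93 - j1.72e+05) = -0.001108 + j0.0006399 A.
Step 7 — Convert to polar: |I| = 0.001279 A, ∠I = 150.0°.

I = 0.001279∠150.0° A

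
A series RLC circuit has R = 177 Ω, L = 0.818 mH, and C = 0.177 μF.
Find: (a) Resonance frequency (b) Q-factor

Step 1 — Resonance condition Im(Z)=0 gives ω₀ = 1/√(LC).
Step 2 — ω₀ = 1/√(0.000818·1.77e-07) = 8.311e+04 rad/s.
Step 3 — f₀ = ω₀/(2π) = 1.323e+04 Hz.
Step 4 — Series Q: Q = ω₀L/R = 8.311e+04·0.000818/177 = 0.3841.

(a) f₀ = 1.323e+04 Hz  (b) Q = 0.3841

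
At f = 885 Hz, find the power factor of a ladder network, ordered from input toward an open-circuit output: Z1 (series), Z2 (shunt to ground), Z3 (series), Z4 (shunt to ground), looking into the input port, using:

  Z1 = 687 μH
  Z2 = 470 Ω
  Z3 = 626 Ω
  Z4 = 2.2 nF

Step 1 — Angular frequency: ω = 2π·f = 2π·885 = 5561 rad/s.
Step 2 — Component impedances:
  Z1: Z = jωL = j·5561·0.000687 = 0 + j3.82 Ω
  Z2: Z = R = 470 Ω
  Z3: Z = R = 626 Ω
  Z4: Z = 1/(jωC) = -j/(ω·C) = 0 - j8.174e+04 Ω
Step 3 — Ladder network (open output): work backward from the far end, alternating series and parallel combinations. Z_in = 470 + j1.118 Ω = 470∠0.1° Ω.
Step 4 — Power factor: PF = cos(φ) = Re(Z)/|Z| = 470/470 = 1.
Step 5 — Type: Im(Z) = 1.118 ⇒ lagging (phase φ = 0.1°).

PF = 1 (lagging, φ = 0.1°)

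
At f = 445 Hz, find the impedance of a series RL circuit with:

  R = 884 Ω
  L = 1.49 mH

Step 1 — Angular frequency: ω = 2π·f = 2π·445 = 2796 rad/s.
Step 2 — Component impedances:
  R: Z = R = 884 Ω
  L: Z = jωL = j·2796·0.00149 = 0 + j4.166 Ω
Step 3 — Series combination: Z_total = R + L = 884 + j4.166 Ω = 884∠0.3° Ω.

Z = 884 + j4.166 Ω = 884∠0.3° Ω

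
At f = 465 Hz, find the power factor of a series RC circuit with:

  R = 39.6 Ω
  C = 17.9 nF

Step 1 — Angular frequency: ω = 2π·f = 2π·465 = 2922 rad/s.
Step 2 — Component impedances:
  R: Z = R = 39.6 Ω
  C: Z = 1/(jωC) = -j/(ω·C) = 0 - j1.912e+04 Ω
Step 3 — Series combination: Z_total = R + C = 39.6 - j1.912e+04 Ω = 1.912e+04∠-89.9° Ω.
Step 4 — Power factor: PF = cos(φ) = Re(Z)/|Z| = 39.6/1.912e+04 = 0.002071.
Step 5 — Type: Im(Z) = -1.912e+04 ⇒ leading (phase φ = -89.9°).

PF = 0.002071 (leading, φ = -89.9°)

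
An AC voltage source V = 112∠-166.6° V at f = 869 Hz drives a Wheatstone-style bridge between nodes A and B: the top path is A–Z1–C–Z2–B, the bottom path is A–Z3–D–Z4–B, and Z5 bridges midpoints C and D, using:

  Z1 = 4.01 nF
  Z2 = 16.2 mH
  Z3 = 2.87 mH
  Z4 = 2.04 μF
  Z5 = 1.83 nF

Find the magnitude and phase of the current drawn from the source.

Step 1 — Angular frequency: ω = 2π·f = 2π·869 = 5460 rad/s.
Step 2 — Component impedances:
  Z1: Z = 1/(jωC) = -j/(ω·C) = 0 - j4.567e+04 Ω
  Z2: Z = jωL = j·5460·0.0162 = 0 + j88.45 Ω
  Z3: Z = jωL = j·5460·0.00287 = 0 + j15.67 Ω
  Z4: Z = 1/(jωC) = -j/(ω·C) = 0 - j89.78 Ω
  Z5: Z = 1/(jωC) = -j/(ω·C) = 0 - j1.001e+05 Ω
Step 3 — Bridge requires nodal analysis (the Z5 bridge couples midpoints C and D, so the two paths cannot be reduced to a simple series/parallel combination). Setting node B to ground and injecting 1 A at node A, the 3-node admittance system at A, C, D solves to V_A = Z_AB = 0 - j73.91 Ω = 73.91∠-90.0° Ω.
Step 4 — Source phasor: V = 112∠-166.6° V = -109 - j25.96 V.
Step 5 — Ohm's law: I = V / Z_total = (-109 - j25.96) / (0 - j73.91) = 0.3512 - j1.474 A.
Step 6 — Convert to polar: |I| = 1.515 A, ∠I = -76.6°.

I = 1.515∠-76.6° A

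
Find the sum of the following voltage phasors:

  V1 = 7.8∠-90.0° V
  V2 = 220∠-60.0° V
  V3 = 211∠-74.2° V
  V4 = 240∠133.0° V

Step 1 — Convert each phasor to rectangular form:
  V1 = 7.8·(cos(-90.0°) + j·sin(-90.0°)) = 0 - j7.8 V
  V2 = 220·(cos(-60.0°) + j·sin(-60.0°)) = 110 - j190.5 V
  V3 = 211·(cos(-74.2°) + j·sin(-74.2°)) = 57.45 - j203 V
  V4 = 240·(cos(133.0°) + j·sin(133.0°)) = -163.7 + j175.5 V
Step 2 — Sum components: V_total = 3.772 - j225.8 V.
Step 3 — Convert to polar: |V_total| = 225.9 V, ∠V_total = -89.0°.

V_total = 225.9∠-89.0° V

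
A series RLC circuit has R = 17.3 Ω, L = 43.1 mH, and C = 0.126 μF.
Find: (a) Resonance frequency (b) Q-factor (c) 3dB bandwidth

Step 1 — Resonance: ω₀ = 1/√(LC) = 1/√(0.0431·1.26e-07) = 1.357e+04 rad/s.
Step 2 — f₀ = ω₀/(2π) = 2160 Hz.
Step 3 — Series Q: Q = ω₀L/R = 1.357e+04·0.0431/17.3 = 33.81.
Step 4 — Bandwidth: Δω = ω₀/Q = 401.4 rad/s; BW = Δω/(2π) = 63.88 Hz.

(a) f₀ = 2160 Hz  (b) Q = 33.81  (c) BW = 63.88 Hz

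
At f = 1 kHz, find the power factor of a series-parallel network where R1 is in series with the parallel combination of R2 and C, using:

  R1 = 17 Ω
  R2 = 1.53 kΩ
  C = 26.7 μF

Step 1 — Angular frequency: ω = 2π·f = 2π·1000 = 6283 rad/s.
Step 2 — Component impedances:
  R1: Z = R = 17 Ω
  R2: Z = R = 1530 Ω
  C: Z = 1/(jωC) = -j/(ω·C) = 0 - j5.961 Ω
Step 3 — Parallel branch: R2 || C = 1/(1/R2 + 1/C) = 0.02322 - j5.961 Ω.
Step 4 — Series with R1: Z_total = R1 + (R2 || C) = 17.02 - j5.961 Ω = 18.04∠-19.3° Ω.
Step 5 — Power factor: PF = cos(φ) = Re(Z)/|Z| = 17.023/18.037 = 0.9438.
Step 6 — Type: Im(Z) = -5.961 ⇒ leading (phase φ = -19.3°).

PF = 0.9438 (leading, φ = -19.3°)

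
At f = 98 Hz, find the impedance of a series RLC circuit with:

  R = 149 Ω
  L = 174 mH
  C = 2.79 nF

Step 1 — Angular frequency: ω = 2π·f = 2π·98 = 615.8 rad/s.
Step 2 — Component impedances:
  R: Z = R = 149 Ω
  L: Z = jωL = j·615.8·0.174 = 0 + j107.1 Ω
  C: Z = 1/(jωC) = -j/(ω·C) = 0 - j5.821e+05 Ω
Step 3 — Series combination: Z_total = R + L + C = 149 - j5.82e+05 Ω = 5.82e+05∠-90.0° Ω.

Z = 149 - j5.82e+05 Ω = 5.82e+05∠-90.0° Ω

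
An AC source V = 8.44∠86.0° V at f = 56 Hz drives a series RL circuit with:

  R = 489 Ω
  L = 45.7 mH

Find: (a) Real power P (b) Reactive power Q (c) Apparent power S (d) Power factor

Step 1 — Angular frequency: ω = 2π·f = 2π·56 = 351.9 rad/s.
Step 2 — Component impedances:
  R: Z = R = 489 Ω
  L: Z = jωL = j·351.9·0.0457 = 0 + j16.08 Ω
Step 3 — Series combination: Z_total = R + L = 489 + j16.08 Ω = 489.3∠1.9° Ω.
Step 4 — Source phasor: V = 8.44∠86.0° V = 0.5887 + j8.419 V.
Step 5 — Current: I = V / Z = 0.001768 + j0.01716 A = 0.01725∠84.1° A.
Step 6 — Complex power: S = V·I* = 0.1455 + j0.004785 VA.
Step 7 — Real power: P = Re(S) = 0.1455 W.
Step 8 — Reactive power: Q = Im(S) = 0.004785 VAR.
Step 9 — Apparent power: |S| = 0.1456 VA.
Step 10 — Power factor: PF = P/|S| = 0.9995 (lagging).

(a) P = 0.1455 W  (b) Q = 0.004785 VAR  (c) S = 0.1456 VA  (d) PF = 0.9995 (lagging)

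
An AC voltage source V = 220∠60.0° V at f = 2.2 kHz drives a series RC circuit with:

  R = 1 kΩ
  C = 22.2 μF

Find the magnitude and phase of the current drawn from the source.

Step 1 — Angular frequency: ω = 2π·f = 2π·2200 = 1.382e+04 rad/s.
Step 2 — Component impedances:
  R: Z = R = 1000 Ω
  C: Z = 1/(jωC) = -j/(ω·C) = 0 - j3.259 Ω
Step 3 — Series combination: Z_total = R + C = 1000 - j3.259 Ω = 1000∠-0.2° Ω.
Step 4 — Source phasor: V = 220∠60.0° V = 110 + j190.5 V.
Step 5 — Ohm's law: I = V / Z_total = (110 + j190.5) / (1000 - j3.259) = 0.1094 + j0.1909 A.
Step 6 — Convert to polar: |I| = 0.22 A, ∠I = 60.2°.

I = 0.22∠60.2° A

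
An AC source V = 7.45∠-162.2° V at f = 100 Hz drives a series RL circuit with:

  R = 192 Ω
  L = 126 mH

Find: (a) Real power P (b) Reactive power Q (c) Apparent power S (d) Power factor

Step 1 — Angular frequency: ω = 2π·f = 2π·100 = 628.3 rad/s.
Step 2 — Component impedances:
  R: Z = R = 192 Ω
  L: Z = jωL = j·628.3·0.126 = 0 + j79.17 Ω
Step 3 — Series combination: Z_total = R + L = 192 + j79.17 Ω = 207.7∠22.4° Ω.
Step 4 — Source phasor: V = 7.45∠-162.2° V = -7.093 - j2.277 V.
Step 5 — Current: I = V / Z = -0.03576 + j0.002882 A = 0.03587∠175.4° A.
Step 6 — Complex power: S = V·I* = 0.2471 + j0.1019 VA.
Step 7 — Real power: P = Re(S) = 0.2471 W.
Step 8 — Reactive power: Q = Im(S) = 0.1019 VAR.
Step 9 — Apparent power: |S| = 0.2672 VA.
Step 10 — Power factor: PF = P/|S| = 0.9245 (lagging).

(a) P = 0.2471 W  (b) Q = 0.1019 VAR  (c) S = 0.2672 VA  (d) PF = 0.9245 (lagging)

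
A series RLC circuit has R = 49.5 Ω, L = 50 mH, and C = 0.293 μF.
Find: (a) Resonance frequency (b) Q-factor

Step 1 — Resonance condition Im(Z)=0 gives ω₀ = 1/√(LC).
Step 2 — ω₀ = 1/√(0.05·2.93e-07) = 8262 rad/s.
Step 3 — f₀ = ω₀/(2π) = 1315 Hz.
Step 4 — Series Q: Q = ω₀L/R = 8262·0.05/49.5 = 8.345.

(a) f₀ = 1315 Hz  (b) Q = 8.345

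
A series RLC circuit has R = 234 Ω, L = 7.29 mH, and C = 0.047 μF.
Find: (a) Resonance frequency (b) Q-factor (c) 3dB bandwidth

Step 1 — Resonance: ω₀ = 1/√(LC) = 1/√(0.00729·4.7e-08) = 5.402e+04 rad/s.
Step 2 — f₀ = ω₀/(2π) = 8598 Hz.
Step 3 — Series Q: Q = ω₀L/R = 5.402e+04·0.00729/234 = 1.683.
Step 4 — Bandwidth: Δω = ω₀/Q = 3.21e+04 rad/s; BW = Δω/(2π) = 5109 Hz.

(a) f₀ = 8598 Hz  (b) Q = 1.683  (c) BW = 5109 Hz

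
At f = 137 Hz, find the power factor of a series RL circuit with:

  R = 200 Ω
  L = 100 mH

Step 1 — Angular frequency: ω = 2π·f = 2π·137 = 860.8 rad/s.
Step 2 — Component impedances:
  R: Z = R = 200 Ω
  L: Z = jωL = j·860.8·0.1 = 0 + j86.08 Ω
Step 3 — Series combination: Z_total = R + L = 200 + j86.08 Ω = 217.7∠23.3° Ω.
Step 4 — Power factor: PF = cos(φ) = Re(Z)/|Z| = 200/217.74 = 0.9185.
Step 5 — Type: Im(Z) = 86.08 ⇒ lagging (phase φ = 23.3°).

PF = 0.9185 (lagging, φ = 23.3°)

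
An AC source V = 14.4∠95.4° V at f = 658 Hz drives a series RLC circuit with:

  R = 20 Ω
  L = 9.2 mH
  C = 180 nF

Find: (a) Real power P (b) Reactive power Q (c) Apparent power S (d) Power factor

Step 1 — Angular frequency: ω = 2π·f = 2π·658 = 4134 rad/s.
Step 2 — Component impedances:
  R: Z = R = 20 Ω
  L: Z = jωL = j·4134·0.0092 = 0 + j38.04 Ω
  C: Z = 1/(jωC) = -j/(ω·C) = 0 - j1344 Ω
Step 3 — Series combination: Z_total = R + L + C = 20 - j1306 Ω = 1306∠-89.1° Ω.
Step 4 — Source phasor: V = 14.4∠95.4° V = -1.355 + j14.34 V.
Step 5 — Current: I = V / Z = -0.01099 - j0.0008695 A = 0.01103∠-175.5° A.
Step 6 — Complex power: S = V·I* = 0.002432 - j0.1588 VA.
Step 7 — Real power: P = Re(S) = 0.002432 W.
Step 8 — Reactive power: Q = Im(S) = -0.1588 VAR.
Step 9 — Apparent power: |S| = 0.1588 VA.
Step 10 — Power factor: PF = P/|S| = 0.01532 (leading).

(a) P = 0.002432 W  (b) Q = -0.1588 VAR  (c) S = 0.1588 VA  (d) PF = 0.01532 (leading)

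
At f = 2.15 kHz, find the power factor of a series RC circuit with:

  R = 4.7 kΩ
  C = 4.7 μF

Step 1 — Angular frequency: ω = 2π·f = 2π·2150 = 1.351e+04 rad/s.
Step 2 — Component impedances:
  R: Z = R = 4700 Ω
  C: Z = 1/(jωC) = -j/(ω·C) = 0 - j15.75 Ω
Step 3 — Series combination: Z_total = R + C = 4700 - j15.75 Ω = 4700∠-0.2° Ω.
Step 4 — Power factor: PF = cos(φ) = Re(Z)/|Z| = 4700/4700 = 1.
Step 5 — Type: Im(Z) = -15.75 ⇒ leading (phase φ = -0.2°).

PF = 1 (leading, φ = -0.2°)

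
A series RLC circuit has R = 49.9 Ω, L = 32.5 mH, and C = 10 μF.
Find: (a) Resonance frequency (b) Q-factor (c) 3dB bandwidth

Step 1 — Resonance condition Im(Z)=0 gives ω₀ = 1/√(LC).
Step 2 — ω₀ = 1/√(0.0325·1e-05) = 1754 rad/s.
Step 3 — f₀ = ω₀/(2π) = 279.2 Hz.
Step 4 — Series Q: Q = ω₀L/R = 1754·0.0325/49.9 = 1.142.
Step 5 — 3dB bandwidth: Δω = ω₀/Q = 1535 rad/s; BW = Δω/(2π) = 244.4 Hz.

(a) f₀ = 279.2 Hz  (b) Q = 1.142  (c) BW = 244.4 Hz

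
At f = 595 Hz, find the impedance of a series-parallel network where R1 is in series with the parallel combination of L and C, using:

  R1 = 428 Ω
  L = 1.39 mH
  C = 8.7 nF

Step 1 — Angular frequency: ω = 2π·f = 2π·595 = 3738 rad/s.
Step 2 — Component impedances:
  R1: Z = R = 428 Ω
  L: Z = jωL = j·3738·0.00139 = 0 + j5.197 Ω
  C: Z = 1/(jωC) = -j/(ω·C) = 0 - j3.075e+04 Ω
Step 3 — Parallel branch: L || C = 1/(1/L + 1/C) = 0 + j5.197 Ω.
Step 4 — Series with R1: Z_total = R1 + (L || C) = 428 + j5.197 Ω = 428∠0.7° Ω.

Z = 428 + j5.197 Ω = 428∠0.7° Ω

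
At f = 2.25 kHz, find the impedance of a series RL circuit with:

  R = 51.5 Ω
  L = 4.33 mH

Step 1 — Angular frequency: ω = 2π·f = 2π·2250 = 1.414e+04 rad/s.
Step 2 — Component impedances:
  R: Z = R = 51.5 Ω
  L: Z = jωL = j·1.414e+04·0.00433 = 0 + j61.21 Ω
Step 3 — Series combination: Z_total = R + L = 51.5 + j61.21 Ω = 80∠49.9° Ω.

Z = 51.5 + j61.21 Ω = 80∠49.9° Ω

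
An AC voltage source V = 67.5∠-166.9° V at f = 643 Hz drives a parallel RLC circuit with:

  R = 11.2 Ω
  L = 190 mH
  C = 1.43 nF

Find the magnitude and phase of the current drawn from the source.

Step 1 — Angular frequency: ω = 2π·f = 2π·643 = 4040 rad/s.
Step 2 — Component impedances:
  R: Z = R = 11.2 Ω
  L: Z = jωL = j·4040·0.19 = 0 + j767.6 Ω
  C: Z = 1/(jωC) = -j/(ω·C) = 0 - j1.731e+05 Ω
Step 3 — Parallel combination: 1/Z_total = 1/R + 1/L + 1/C; Z_total = 11.2 + j0.1627 Ω = 11.2∠0.8° Ω.
Step 4 — Source phasor: V = 67.5∠-166.9° V = -65.74 - j15.3 V.
Step 5 — Ohm's law: I = V / Z_total = (-65.74 - j15.3) / (11.2 + j0.1627) = -5.89 - j1.281 A.
Step 6 — Convert to polar: |I| = 6.027 A, ∠I = -167.7°.

I = 6.027∠-167.7° A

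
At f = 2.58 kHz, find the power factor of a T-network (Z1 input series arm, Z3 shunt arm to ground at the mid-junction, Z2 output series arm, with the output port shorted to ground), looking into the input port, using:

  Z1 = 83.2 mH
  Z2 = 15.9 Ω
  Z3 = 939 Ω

Step 1 — Angular frequency: ω = 2π·f = 2π·2580 = 1.621e+04 rad/s.
Step 2 — Component impedances:
  Z1: Z = jωL = j·1.621e+04·0.0832 = 0 + j1349 Ω
  Z2: Z = R = 15.9 Ω
  Z3: Z = R = 939 Ω
Step 3 — With the output port shorted to ground, the output series arm Z2 runs from the junction to ground; the shunt arm Z3 also runs from the junction to ground. They appear in parallel: Z3 || Z2 = 15.64 Ω.
Step 4 — Series with input arm Z1: Z_in = Z1 + (Z3 || Z2) = 15.64 + j1349 Ω = 1349∠89.3° Ω.
Step 5 — Power factor: PF = cos(φ) = Re(Z)/|Z| = 15.64/1349 = 0.01159.
Step 6 — Type: Im(Z) = 1349 ⇒ lagging (phase φ = 89.3°).

PF = 0.01159 (lagging, φ = 89.3°)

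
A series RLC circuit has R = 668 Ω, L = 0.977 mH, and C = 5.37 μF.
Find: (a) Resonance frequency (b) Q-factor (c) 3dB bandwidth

Step 1 — Resonance: ω₀ = 1/√(LC) = 1/√(0.000977·5.37e-06) = 1.381e+04 rad/s.
Step 2 — f₀ = ω₀/(2π) = 2197 Hz.
Step 3 — Series Q: Q = ω₀L/R = 1.381e+04·0.000977/668 = 0.02019.
Step 4 — Bandwidth: Δω = ω₀/Q = 6.837e+05 rad/s; BW = Δω/(2π) = 1.088e+05 Hz.

(a) f₀ = 2197 Hz  (b) Q = 0.02019  (c) BW = 1.088e+05 Hz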